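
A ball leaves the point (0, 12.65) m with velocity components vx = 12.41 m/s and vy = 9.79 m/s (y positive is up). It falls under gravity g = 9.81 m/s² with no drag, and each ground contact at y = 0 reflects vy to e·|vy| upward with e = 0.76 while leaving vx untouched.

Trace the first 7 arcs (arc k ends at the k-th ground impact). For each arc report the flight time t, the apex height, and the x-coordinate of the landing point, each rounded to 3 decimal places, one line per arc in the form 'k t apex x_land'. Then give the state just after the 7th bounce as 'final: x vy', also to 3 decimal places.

1 2.889 17.535 35.849
2 2.874 10.128 71.514
3 2.184 5.850 98.620
4 1.660 3.379 119.221
5 1.262 1.952 134.877
6 0.959 1.127 146.776
7 0.729 0.651 155.819
final: 155.819 2.716

Arc 1: start y=12.650, vy=9.790 → t=2.889, apex=17.535, x_land=35.849, impact vy=-18.548
  bounce: vy ← 0.76·18.548 = 14.097
Arc 2: start y=0.000, vy=14.097 → t=2.874, apex=10.128, x_land=71.514, impact vy=-14.097
  bounce: vy ← 0.76·14.097 = 10.713
Arc 3: start y=0.000, vy=10.713 → t=2.184, apex=5.850, x_land=98.620, impact vy=-10.713
  bounce: vy ← 0.76·10.713 = 8.142
Arc 4: start y=0.000, vy=8.142 → t=1.660, apex=3.379, x_land=119.221, impact vy=-8.142
  bounce: vy ← 0.76·8.142 = 6.188
Arc 5: start y=0.000, vy=6.188 → t=1.262, apex=1.952, x_land=134.877, impact vy=-6.188
  bounce: vy ← 0.76·6.188 = 4.703
Arc 6: start y=0.000, vy=4.703 → t=0.959, apex=1.127, x_land=146.776, impact vy=-4.703
  bounce: vy ← 0.76·4.703 = 3.574
Arc 7: start y=0.000, vy=3.574 → t=0.729, apex=0.651, x_land=155.819, impact vy=-3.574
  bounce: vy ← 0.76·3.574 = 2.716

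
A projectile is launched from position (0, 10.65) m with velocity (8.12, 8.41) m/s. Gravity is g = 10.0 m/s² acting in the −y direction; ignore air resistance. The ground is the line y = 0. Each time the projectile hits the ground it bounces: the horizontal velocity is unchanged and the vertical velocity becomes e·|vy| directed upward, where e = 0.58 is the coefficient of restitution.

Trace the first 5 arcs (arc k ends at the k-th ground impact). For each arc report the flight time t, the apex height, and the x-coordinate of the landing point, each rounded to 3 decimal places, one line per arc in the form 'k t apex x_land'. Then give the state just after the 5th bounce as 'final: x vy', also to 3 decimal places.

Arc 1: start y=10.650, vy=8.410 → t=2.525, apex=14.186, x_land=20.506, impact vy=-16.844
  bounce: vy ← 0.58·16.844 = 9.770
Arc 2: start y=0.000, vy=9.770 → t=1.954, apex=4.772, x_land=36.372, impact vy=-9.770
  bounce: vy ← 0.58·9.770 = 5.666
Arc 3: start y=0.000, vy=5.666 → t=1.133, apex=1.605, x_land=45.575, impact vy=-5.666
  bounce: vy ← 0.58·5.666 = 3.287
Arc 4: start y=0.000, vy=3.287 → t=0.657, apex=0.540, x_land=50.912, impact vy=-3.287
  bounce: vy ← 0.58·3.287 = 1.906
Arc 5: start y=0.000, vy=1.906 → t=0.381, apex=0.182, x_land=54.008, impact vy=-1.906
  bounce: vy ← 0.58·1.906 = 1.106

1 2.525 14.186 20.506
2 1.954 4.772 36.372
3 1.133 1.605 45.575
4 0.657 0.540 50.912
5 0.381 0.182 54.008
final: 54.008 1.106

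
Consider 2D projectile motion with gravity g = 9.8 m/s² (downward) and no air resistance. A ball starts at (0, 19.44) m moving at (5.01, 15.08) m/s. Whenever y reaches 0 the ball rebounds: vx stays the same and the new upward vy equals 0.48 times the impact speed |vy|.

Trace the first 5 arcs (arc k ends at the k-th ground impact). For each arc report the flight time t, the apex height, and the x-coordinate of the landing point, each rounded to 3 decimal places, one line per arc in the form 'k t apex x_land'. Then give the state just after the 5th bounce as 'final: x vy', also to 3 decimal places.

1 4.056 31.042 20.319
2 2.416 7.152 32.425
3 1.160 1.648 38.236
4 0.557 0.380 41.025
5 0.267 0.087 42.364
final: 42.364 0.629

Arc 1: start y=19.440, vy=15.080 → t=4.056, apex=31.042, x_land=20.319, impact vy=-24.666
  bounce: vy ← 0.48·24.666 = 11.840
Arc 2: start y=0.000, vy=11.840 → t=2.416, apex=7.152, x_land=32.425, impact vy=-11.840
  bounce: vy ← 0.48·11.840 = 5.683
Arc 3: start y=0.000, vy=5.683 → t=1.160, apex=1.648, x_land=38.236, impact vy=-5.683
  bounce: vy ← 0.48·5.683 = 2.728
Arc 4: start y=0.000, vy=2.728 → t=0.557, apex=0.380, x_land=41.025, impact vy=-2.728
  bounce: vy ← 0.48·2.728 = 1.309
Arc 5: start y=0.000, vy=1.309 → t=0.267, apex=0.087, x_land=42.364, impact vy=-1.309
  bounce: vy ← 0.48·1.309 = 0.629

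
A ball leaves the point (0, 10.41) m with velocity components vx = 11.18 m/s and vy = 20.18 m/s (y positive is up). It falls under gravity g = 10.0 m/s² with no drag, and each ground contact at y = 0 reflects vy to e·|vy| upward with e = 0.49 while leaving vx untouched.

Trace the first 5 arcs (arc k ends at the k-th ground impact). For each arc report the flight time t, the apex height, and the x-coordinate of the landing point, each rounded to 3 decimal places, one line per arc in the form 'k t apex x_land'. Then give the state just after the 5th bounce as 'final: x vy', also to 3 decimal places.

1 4.499 30.772 50.296
2 2.431 7.388 77.477
3 1.191 1.774 90.795
4 0.584 0.426 97.322
5 0.286 0.102 100.519
final: 100.519 0.701

Arc 1: start y=10.410, vy=20.180 → t=4.499, apex=30.772, x_land=50.296, impact vy=-24.808
  bounce: vy ← 0.49·24.808 = 12.156
Arc 2: start y=0.000, vy=12.156 → t=2.431, apex=7.388, x_land=77.477, impact vy=-12.156
  bounce: vy ← 0.49·12.156 = 5.956
Arc 3: start y=0.000, vy=5.956 → t=1.191, apex=1.774, x_land=90.795, impact vy=-5.956
  bounce: vy ← 0.49·5.956 = 2.919
Arc 4: start y=0.000, vy=2.919 → t=0.584, apex=0.426, x_land=97.322, impact vy=-2.919
  bounce: vy ← 0.49·2.919 = 1.430
Arc 5: start y=0.000, vy=1.430 → t=0.286, apex=0.102, x_land=100.519, impact vy=-1.430
  bounce: vy ← 0.49·1.430 = 0.701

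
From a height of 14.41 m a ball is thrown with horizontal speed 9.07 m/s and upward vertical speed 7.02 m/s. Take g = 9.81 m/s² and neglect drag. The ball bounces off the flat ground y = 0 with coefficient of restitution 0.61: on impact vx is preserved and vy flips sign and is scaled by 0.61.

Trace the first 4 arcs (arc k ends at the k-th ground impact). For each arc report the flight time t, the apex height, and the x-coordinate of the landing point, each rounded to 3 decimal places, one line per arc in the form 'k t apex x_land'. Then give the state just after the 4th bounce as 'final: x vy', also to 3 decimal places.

Arc 1: start y=14.410, vy=7.020 → t=2.573, apex=16.922, x_land=23.337, impact vy=-18.221
  bounce: vy ← 0.61·18.221 = 11.115
Arc 2: start y=0.000, vy=11.115 → t=2.266, apex=6.297, x_land=43.890, impact vy=-11.115
  bounce: vy ← 0.61·11.115 = 6.780
Arc 3: start y=0.000, vy=6.780 → t=1.382, apex=2.343, x_land=56.427, impact vy=-6.780
  bounce: vy ← 0.61·6.780 = 4.136
Arc 4: start y=0.000, vy=4.136 → t=0.843, apex=0.872, x_land=64.075, impact vy=-4.136
  bounce: vy ← 0.61·4.136 = 2.523

1 2.573 16.922 23.337
2 2.266 6.297 43.890
3 1.382 2.343 56.427
4 0.843 0.872 64.075
final: 64.075 2.523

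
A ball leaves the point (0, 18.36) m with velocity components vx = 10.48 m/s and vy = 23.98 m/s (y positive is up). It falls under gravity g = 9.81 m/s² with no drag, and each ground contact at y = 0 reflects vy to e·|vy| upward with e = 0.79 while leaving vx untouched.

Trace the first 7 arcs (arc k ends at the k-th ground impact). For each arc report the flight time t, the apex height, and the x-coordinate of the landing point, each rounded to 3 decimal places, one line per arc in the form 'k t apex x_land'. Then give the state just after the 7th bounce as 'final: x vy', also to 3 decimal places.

1 5.562 47.669 58.289
2 4.926 29.750 109.908
3 3.891 18.567 150.688
4 3.074 11.588 182.904
5 2.428 7.232 208.354
6 1.919 4.513 228.460
7 1.516 2.817 244.344
final: 244.344 5.873

Arc 1: start y=18.360, vy=23.980 → t=5.562, apex=47.669, x_land=58.289, impact vy=-30.582
  bounce: vy ← 0.79·30.582 = 24.160
Arc 2: start y=0.000, vy=24.160 → t=4.926, apex=29.750, x_land=109.908, impact vy=-24.160
  bounce: vy ← 0.79·24.160 = 19.086
Arc 3: start y=0.000, vy=19.086 → t=3.891, apex=18.567, x_land=150.688, impact vy=-19.086
  bounce: vy ← 0.79·19.086 = 15.078
Arc 4: start y=0.000, vy=15.078 → t=3.074, apex=11.588, x_land=182.904, impact vy=-15.078
  bounce: vy ← 0.79·15.078 = 11.912
Arc 5: start y=0.000, vy=11.912 → t=2.428, apex=7.232, x_land=208.354, impact vy=-11.912
  bounce: vy ← 0.79·11.912 = 9.410
Arc 6: start y=0.000, vy=9.410 → t=1.919, apex=4.513, x_land=228.460, impact vy=-9.410
  bounce: vy ← 0.79·9.410 = 7.434
Arc 7: start y=0.000, vy=7.434 → t=1.516, apex=2.817, x_land=244.344, impact vy=-7.434
  bounce: vy ← 0.79·7.434 = 5.873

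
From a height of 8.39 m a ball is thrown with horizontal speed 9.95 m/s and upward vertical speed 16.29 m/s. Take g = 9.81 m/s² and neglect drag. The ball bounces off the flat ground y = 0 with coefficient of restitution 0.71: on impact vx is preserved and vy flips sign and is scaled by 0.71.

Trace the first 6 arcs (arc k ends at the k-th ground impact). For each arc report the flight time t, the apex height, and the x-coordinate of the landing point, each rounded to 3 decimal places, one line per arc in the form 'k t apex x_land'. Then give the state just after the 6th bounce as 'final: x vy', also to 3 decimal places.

1 3.774 21.915 37.554
2 3.002 11.047 67.419
3 2.131 5.569 88.624
4 1.513 2.807 103.679
5 1.074 1.415 114.368
6 0.763 0.713 121.957
final: 121.957 2.656

Arc 1: start y=8.390, vy=16.290 → t=3.774, apex=21.915, x_land=37.554, impact vy=-20.736
  bounce: vy ← 0.71·20.736 = 14.722
Arc 2: start y=0.000, vy=14.722 → t=3.002, apex=11.047, x_land=67.419, impact vy=-14.722
  bounce: vy ← 0.71·14.722 = 10.453
Arc 3: start y=0.000, vy=10.453 → t=2.131, apex=5.569, x_land=88.624, impact vy=-10.453
  bounce: vy ← 0.71·10.453 = 7.422
Arc 4: start y=0.000, vy=7.422 → t=1.513, apex=2.807, x_land=103.679, impact vy=-7.422
  bounce: vy ← 0.71·7.422 = 5.269
Arc 5: start y=0.000, vy=5.269 → t=1.074, apex=1.415, x_land=114.368, impact vy=-5.269
  bounce: vy ← 0.71·5.269 = 3.741
Arc 6: start y=0.000, vy=3.741 → t=0.763, apex=0.713, x_land=121.957, impact vy=-3.741
  bounce: vy ← 0.71·3.741 = 2.656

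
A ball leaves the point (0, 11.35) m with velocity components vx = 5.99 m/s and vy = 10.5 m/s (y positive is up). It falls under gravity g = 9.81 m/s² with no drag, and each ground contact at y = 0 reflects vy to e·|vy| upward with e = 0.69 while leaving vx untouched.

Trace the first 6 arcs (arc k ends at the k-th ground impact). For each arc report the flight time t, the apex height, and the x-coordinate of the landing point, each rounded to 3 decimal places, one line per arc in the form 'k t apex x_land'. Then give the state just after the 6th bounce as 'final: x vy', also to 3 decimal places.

Arc 1: start y=11.350, vy=10.500 → t=2.930, apex=16.969, x_land=17.553, impact vy=-18.247
  bounce: vy ← 0.69·18.247 = 12.590
Arc 2: start y=0.000, vy=12.590 → t=2.567, apex=8.079, x_land=32.928, impact vy=-12.590
  bounce: vy ← 0.69·12.590 = 8.687
Arc 3: start y=0.000, vy=8.687 → t=1.771, apex=3.846, x_land=43.537, impact vy=-8.687
  bounce: vy ← 0.69·8.687 = 5.994
Arc 4: start y=0.000, vy=5.994 → t=1.222, apex=1.831, x_land=50.857, impact vy=-5.994
  bounce: vy ← 0.69·5.994 = 4.136
Arc 5: start y=0.000, vy=4.136 → t=0.843, apex=0.872, x_land=55.908, impact vy=-4.136
  bounce: vy ← 0.69·4.136 = 2.854
Arc 6: start y=0.000, vy=2.854 → t=0.582, apex=0.415, x_land=59.393, impact vy=-2.854
  bounce: vy ← 0.69·2.854 = 1.969

1 2.930 16.969 17.553
2 2.567 8.079 32.928
3 1.771 3.846 43.537
4 1.222 1.831 50.857
5 0.843 0.872 55.908
6 0.582 0.415 59.393
final: 59.393 1.969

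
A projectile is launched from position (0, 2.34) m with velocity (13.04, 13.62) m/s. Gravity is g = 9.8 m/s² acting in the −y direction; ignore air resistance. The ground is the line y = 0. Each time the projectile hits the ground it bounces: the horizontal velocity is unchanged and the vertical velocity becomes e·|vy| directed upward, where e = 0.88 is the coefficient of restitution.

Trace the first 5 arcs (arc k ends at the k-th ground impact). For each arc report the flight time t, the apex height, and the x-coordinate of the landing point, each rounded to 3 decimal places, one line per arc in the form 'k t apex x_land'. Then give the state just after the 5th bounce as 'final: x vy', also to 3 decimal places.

Arc 1: start y=2.340, vy=13.620 → t=2.942, apex=11.805, x_land=38.363, impact vy=-15.211
  bounce: vy ← 0.88·15.211 = 13.386
Arc 2: start y=0.000, vy=13.386 → t=2.732, apex=9.141, x_land=73.984, impact vy=-13.386
  bounce: vy ← 0.88·13.386 = 11.779
Arc 3: start y=0.000, vy=11.779 → t=2.404, apex=7.079, x_land=105.332, impact vy=-11.779
  bounce: vy ← 0.88·11.779 = 10.366
Arc 4: start y=0.000, vy=10.366 → t=2.115, apex=5.482, x_land=132.917, impact vy=-10.366
  bounce: vy ← 0.88·10.366 = 9.122
Arc 5: start y=0.000, vy=9.122 → t=1.862, apex=4.245, x_land=157.192, impact vy=-9.122
  bounce: vy ← 0.88·9.122 = 8.027

1 2.942 11.805 38.363
2 2.732 9.141 73.984
3 2.404 7.079 105.332
4 2.115 5.482 132.917
5 1.862 4.245 157.192
final: 157.192 8.027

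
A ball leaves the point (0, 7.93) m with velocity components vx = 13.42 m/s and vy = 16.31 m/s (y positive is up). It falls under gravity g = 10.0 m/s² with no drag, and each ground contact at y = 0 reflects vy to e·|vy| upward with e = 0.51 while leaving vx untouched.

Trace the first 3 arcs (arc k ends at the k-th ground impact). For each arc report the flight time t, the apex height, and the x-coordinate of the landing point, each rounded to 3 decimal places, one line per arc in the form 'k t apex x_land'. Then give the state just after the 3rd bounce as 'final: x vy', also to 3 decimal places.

Arc 1: start y=7.930, vy=16.310 → t=3.692, apex=21.231, x_land=49.542, impact vy=-20.606
  bounce: vy ← 0.51·20.606 = 10.509
Arc 2: start y=0.000, vy=10.509 → t=2.102, apex=5.522, x_land=77.748, impact vy=-10.509
  bounce: vy ← 0.51·10.509 = 5.360
Arc 3: start y=0.000, vy=5.360 → t=1.072, apex=1.436, x_land=92.134, impact vy=-5.360
  bounce: vy ← 0.51·5.360 = 2.733

1 3.692 21.231 49.542
2 2.102 5.522 77.748
3 1.072 1.436 92.134
final: 92.134 2.733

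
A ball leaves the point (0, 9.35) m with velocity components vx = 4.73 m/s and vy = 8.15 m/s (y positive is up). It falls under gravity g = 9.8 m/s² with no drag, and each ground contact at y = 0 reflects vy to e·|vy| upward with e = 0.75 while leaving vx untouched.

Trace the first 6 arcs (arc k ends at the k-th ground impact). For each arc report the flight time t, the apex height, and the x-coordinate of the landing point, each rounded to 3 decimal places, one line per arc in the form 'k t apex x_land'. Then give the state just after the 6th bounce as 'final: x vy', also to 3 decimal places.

1 2.444 12.739 11.560
2 2.419 7.166 23.000
3 1.814 4.031 31.580
4 1.360 2.267 38.015
5 1.020 1.275 42.841
6 0.765 0.717 46.461
final: 46.461 2.812

Arc 1: start y=9.350, vy=8.150 → t=2.444, apex=12.739, x_land=11.560, impact vy=-15.801
  bounce: vy ← 0.75·15.801 = 11.851
Arc 2: start y=0.000, vy=11.851 → t=2.419, apex=7.166, x_land=23.000, impact vy=-11.851
  bounce: vy ← 0.75·11.851 = 8.888
Arc 3: start y=0.000, vy=8.888 → t=1.814, apex=4.031, x_land=31.580, impact vy=-8.888
  bounce: vy ← 0.75·8.888 = 6.666
Arc 4: start y=0.000, vy=6.666 → t=1.360, apex=2.267, x_land=38.015, impact vy=-6.666
  bounce: vy ← 0.75·6.666 = 5.000
Arc 5: start y=0.000, vy=5.000 → t=1.020, apex=1.275, x_land=42.841, impact vy=-5.000
  bounce: vy ← 0.75·5.000 = 3.750
Arc 6: start y=0.000, vy=3.750 → t=0.765, apex=0.717, x_land=46.461, impact vy=-3.750
  bounce: vy ← 0.75·3.750 = 2.812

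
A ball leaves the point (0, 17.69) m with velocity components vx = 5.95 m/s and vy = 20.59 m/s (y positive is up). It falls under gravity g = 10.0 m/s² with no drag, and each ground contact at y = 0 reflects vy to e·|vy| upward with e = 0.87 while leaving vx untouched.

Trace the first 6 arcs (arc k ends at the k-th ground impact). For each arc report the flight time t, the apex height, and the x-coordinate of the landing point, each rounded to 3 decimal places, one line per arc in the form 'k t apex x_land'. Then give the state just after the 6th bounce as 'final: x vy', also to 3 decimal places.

Arc 1: start y=17.690, vy=20.590 → t=4.848, apex=38.887, x_land=28.844, impact vy=-27.888
  bounce: vy ← 0.87·27.888 = 24.263
Arc 2: start y=0.000, vy=24.263 → t=4.853, apex=29.434, x_land=57.717, impact vy=-24.263
  bounce: vy ← 0.87·24.263 = 21.109
Arc 3: start y=0.000, vy=21.109 → t=4.222, apex=22.279, x_land=82.836, impact vy=-21.109
  bounce: vy ← 0.87·21.109 = 18.364
Arc 4: start y=0.000, vy=18.364 → t=3.673, apex=16.863, x_land=104.690, impact vy=-18.364
  bounce: vy ← 0.87·18.364 = 15.977
Arc 5: start y=0.000, vy=15.977 → t=3.195, apex=12.763, x_land=123.703, impact vy=-15.977
  bounce: vy ← 0.87·15.977 = 13.900
Arc 6: start y=0.000, vy=13.900 → t=2.780, apex=9.661, x_land=140.244, impact vy=-13.900
  bounce: vy ← 0.87·13.900 = 12.093

1 4.848 38.887 28.844
2 4.853 29.434 57.717
3 4.222 22.279 82.836
4 3.673 16.863 104.690
5 3.195 12.763 123.703
6 2.780 9.661 140.244
final: 140.244 12.093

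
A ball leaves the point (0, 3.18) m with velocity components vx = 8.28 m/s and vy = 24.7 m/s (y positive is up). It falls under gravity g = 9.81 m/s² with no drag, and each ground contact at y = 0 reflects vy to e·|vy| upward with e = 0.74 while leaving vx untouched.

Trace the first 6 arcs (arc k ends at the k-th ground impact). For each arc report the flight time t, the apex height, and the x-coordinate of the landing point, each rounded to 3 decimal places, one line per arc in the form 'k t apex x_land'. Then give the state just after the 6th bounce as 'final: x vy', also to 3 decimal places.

Arc 1: start y=3.180, vy=24.700 → t=5.161, apex=34.275, x_land=42.735, impact vy=-25.932
  bounce: vy ← 0.74·25.932 = 19.190
Arc 2: start y=0.000, vy=19.190 → t=3.912, apex=18.769, x_land=75.129, impact vy=-19.190
  bounce: vy ← 0.74·19.190 = 14.201
Arc 3: start y=0.000, vy=14.201 → t=2.895, apex=10.278, x_land=99.101, impact vy=-14.201
  bounce: vy ← 0.74·14.201 = 10.508
Arc 4: start y=0.000, vy=10.508 → t=2.142, apex=5.628, x_land=116.840, impact vy=-10.508
  bounce: vy ← 0.74·10.508 = 7.776
Arc 5: start y=0.000, vy=7.776 → t=1.585, apex=3.082, x_land=129.967, impact vy=-7.776
  bounce: vy ← 0.74·7.776 = 5.754
Arc 6: start y=0.000, vy=5.754 → t=1.173, apex=1.688, x_land=139.680, impact vy=-5.754
  bounce: vy ← 0.74·5.754 = 4.258

1 5.161 34.275 42.735
2 3.912 18.769 75.129
3 2.895 10.278 99.101
4 2.142 5.628 116.840
5 1.585 3.082 129.967
6 1.173 1.688 139.680
final: 139.680 4.258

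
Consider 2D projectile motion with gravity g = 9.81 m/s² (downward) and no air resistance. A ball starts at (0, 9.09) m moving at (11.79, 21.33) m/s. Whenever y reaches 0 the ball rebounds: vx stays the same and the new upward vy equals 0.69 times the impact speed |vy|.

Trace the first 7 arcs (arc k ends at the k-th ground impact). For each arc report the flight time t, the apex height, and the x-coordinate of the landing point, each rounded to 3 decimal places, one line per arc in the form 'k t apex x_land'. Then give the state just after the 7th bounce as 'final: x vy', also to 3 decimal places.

1 4.740 32.279 55.880
2 3.540 15.368 97.618
3 2.443 7.317 126.418
4 1.685 3.483 146.289
5 1.163 1.658 160.001
6 0.802 0.790 169.462
7 0.554 0.376 175.990
final: 175.990 1.874

Arc 1: start y=9.090, vy=21.330 → t=4.740, apex=32.279, x_land=55.880, impact vy=-25.166
  bounce: vy ← 0.69·25.166 = 17.364
Arc 2: start y=0.000, vy=17.364 → t=3.540, apex=15.368, x_land=97.618, impact vy=-17.364
  bounce: vy ← 0.69·17.364 = 11.981
Arc 3: start y=0.000, vy=11.981 → t=2.443, apex=7.317, x_land=126.418, impact vy=-11.981
  bounce: vy ← 0.69·11.981 = 8.267
Arc 4: start y=0.000, vy=8.267 → t=1.685, apex=3.483, x_land=146.289, impact vy=-8.267
  bounce: vy ← 0.69·8.267 = 5.704
Arc 5: start y=0.000, vy=5.704 → t=1.163, apex=1.658, x_land=160.001, impact vy=-5.704
  bounce: vy ← 0.69·5.704 = 3.936
Arc 6: start y=0.000, vy=3.936 → t=0.802, apex=0.790, x_land=169.462, impact vy=-3.936
  bounce: vy ← 0.69·3.936 = 2.716
Arc 7: start y=0.000, vy=2.716 → t=0.554, apex=0.376, x_land=175.990, impact vy=-2.716
  bounce: vy ← 0.69·2.716 = 1.874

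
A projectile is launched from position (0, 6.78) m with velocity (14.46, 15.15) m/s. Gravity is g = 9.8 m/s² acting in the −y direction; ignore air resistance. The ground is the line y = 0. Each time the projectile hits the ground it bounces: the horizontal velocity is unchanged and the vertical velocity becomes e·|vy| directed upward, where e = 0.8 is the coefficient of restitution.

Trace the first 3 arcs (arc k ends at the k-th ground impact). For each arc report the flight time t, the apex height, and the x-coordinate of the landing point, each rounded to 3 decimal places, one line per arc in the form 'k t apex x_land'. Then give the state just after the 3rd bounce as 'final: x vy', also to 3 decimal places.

1 3.488 18.490 50.443
2 3.108 11.834 95.386
3 2.486 7.574 131.341
final: 131.341 9.747

Arc 1: start y=6.780, vy=15.150 → t=3.488, apex=18.490, x_land=50.443, impact vy=-19.037
  bounce: vy ← 0.8·19.037 = 15.230
Arc 2: start y=0.000, vy=15.230 → t=3.108, apex=11.834, x_land=95.386, impact vy=-15.230
  bounce: vy ← 0.8·15.230 = 12.184
Arc 3: start y=0.000, vy=12.184 → t=2.486, apex=7.574, x_land=131.341, impact vy=-12.184
  bounce: vy ← 0.8·12.184 = 9.747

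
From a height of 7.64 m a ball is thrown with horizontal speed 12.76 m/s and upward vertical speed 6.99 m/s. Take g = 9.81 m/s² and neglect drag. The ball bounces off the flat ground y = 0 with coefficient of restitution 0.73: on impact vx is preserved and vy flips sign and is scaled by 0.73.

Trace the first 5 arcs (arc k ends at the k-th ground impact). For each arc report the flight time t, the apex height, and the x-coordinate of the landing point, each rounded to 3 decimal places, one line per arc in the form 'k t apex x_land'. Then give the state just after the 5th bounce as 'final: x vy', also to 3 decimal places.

1 2.150 10.130 27.430
2 2.098 5.398 54.203
3 1.532 2.877 73.747
4 1.118 1.533 88.014
5 0.816 0.817 98.429
final: 98.429 2.923

Arc 1: start y=7.640, vy=6.990 → t=2.150, apex=10.130, x_land=27.430, impact vy=-14.098
  bounce: vy ← 0.73·14.098 = 10.292
Arc 2: start y=0.000, vy=10.292 → t=2.098, apex=5.398, x_land=54.203, impact vy=-10.292
  bounce: vy ← 0.73·10.292 = 7.513
Arc 3: start y=0.000, vy=7.513 → t=1.532, apex=2.877, x_land=73.747, impact vy=-7.513
  bounce: vy ← 0.73·7.513 = 5.484
Arc 4: start y=0.000, vy=5.484 → t=1.118, apex=1.533, x_land=88.014, impact vy=-5.484
  bounce: vy ← 0.73·5.484 = 4.004
Arc 5: start y=0.000, vy=4.004 → t=0.816, apex=0.817, x_land=98.429, impact vy=-4.004
  bounce: vy ← 0.73·4.004 = 2.923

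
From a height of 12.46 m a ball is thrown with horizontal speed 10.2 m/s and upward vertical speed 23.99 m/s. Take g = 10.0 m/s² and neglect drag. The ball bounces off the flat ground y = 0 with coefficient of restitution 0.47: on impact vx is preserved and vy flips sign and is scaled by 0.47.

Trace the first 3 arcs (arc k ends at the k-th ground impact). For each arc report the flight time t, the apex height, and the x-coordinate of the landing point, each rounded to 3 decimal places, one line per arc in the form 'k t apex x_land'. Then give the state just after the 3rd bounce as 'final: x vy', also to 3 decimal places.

1 5.271 41.236 53.762
2 2.699 9.109 81.297
3 1.269 2.012 94.238
final: 94.238 2.982

Arc 1: start y=12.460, vy=23.990 → t=5.271, apex=41.236, x_land=53.762, impact vy=-28.718
  bounce: vy ← 0.47·28.718 = 13.497
Arc 2: start y=0.000, vy=13.497 → t=2.699, apex=9.109, x_land=81.297, impact vy=-13.497
  bounce: vy ← 0.47·13.497 = 6.344
Arc 3: start y=0.000, vy=6.344 → t=1.269, apex=2.012, x_land=94.238, impact vy=-6.344
  bounce: vy ← 0.47·6.344 = 2.982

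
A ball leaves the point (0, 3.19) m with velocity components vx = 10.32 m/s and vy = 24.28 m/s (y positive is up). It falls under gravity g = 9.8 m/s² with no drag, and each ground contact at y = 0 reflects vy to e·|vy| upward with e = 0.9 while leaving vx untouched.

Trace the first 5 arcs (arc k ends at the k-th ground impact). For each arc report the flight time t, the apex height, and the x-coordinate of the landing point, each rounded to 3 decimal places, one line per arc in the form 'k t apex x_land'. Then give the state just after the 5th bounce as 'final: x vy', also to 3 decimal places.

Arc 1: start y=3.190, vy=24.280 → t=5.083, apex=33.267, x_land=52.458, impact vy=-25.535
  bounce: vy ← 0.9·25.535 = 22.982
Arc 2: start y=0.000, vy=22.982 → t=4.690, apex=26.947, x_land=100.860, impact vy=-22.982
  bounce: vy ← 0.9·22.982 = 20.683
Arc 3: start y=0.000, vy=20.683 → t=4.221, apex=21.827, x_land=144.422, impact vy=-20.683
  bounce: vy ← 0.9·20.683 = 18.615
Arc 4: start y=0.000, vy=18.615 → t=3.799, apex=17.680, x_land=183.628, impact vy=-18.615
  bounce: vy ← 0.9·18.615 = 16.754
Arc 5: start y=0.000, vy=16.754 → t=3.419, apex=14.321, x_land=218.913, impact vy=-16.754
  bounce: vy ← 0.9·16.754 = 15.078

1 5.083 33.267 52.458
2 4.690 26.947 100.860
3 4.221 21.827 144.422
4 3.799 17.680 183.628
5 3.419 14.321 218.913
final: 218.913 15.078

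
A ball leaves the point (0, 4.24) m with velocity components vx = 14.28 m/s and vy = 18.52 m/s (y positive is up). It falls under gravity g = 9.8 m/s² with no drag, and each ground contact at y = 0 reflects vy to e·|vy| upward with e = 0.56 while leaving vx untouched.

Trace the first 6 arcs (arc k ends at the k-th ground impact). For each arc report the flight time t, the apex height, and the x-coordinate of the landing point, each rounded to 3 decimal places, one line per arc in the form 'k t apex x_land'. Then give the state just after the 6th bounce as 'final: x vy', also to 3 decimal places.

Arc 1: start y=4.240, vy=18.520 → t=3.996, apex=21.740, x_land=57.065, impact vy=-20.642
  bounce: vy ← 0.56·20.642 = 11.560
Arc 2: start y=0.000, vy=11.560 → t=2.359, apex=6.818, x_land=90.753, impact vy=-11.560
  bounce: vy ← 0.56·11.560 = 6.473
Arc 3: start y=0.000, vy=6.473 → t=1.321, apex=2.138, x_land=109.618, impact vy=-6.473
  bounce: vy ← 0.56·6.473 = 3.625
Arc 4: start y=0.000, vy=3.625 → t=0.740, apex=0.670, x_land=120.182, impact vy=-3.625
  bounce: vy ← 0.56·3.625 = 2.030
Arc 5: start y=0.000, vy=2.030 → t=0.414, apex=0.210, x_land=126.098, impact vy=-2.030
  bounce: vy ← 0.56·2.030 = 1.137
Arc 6: start y=0.000, vy=1.137 → t=0.232, apex=0.066, x_land=129.411, impact vy=-1.137
  bounce: vy ← 0.56·1.137 = 0.637

1 3.996 21.740 57.065
2 2.359 6.818 90.753
3 1.321 2.138 109.618
4 0.740 0.670 120.182
5 0.414 0.210 126.098
6 0.232 0.066 129.411
final: 129.411 0.637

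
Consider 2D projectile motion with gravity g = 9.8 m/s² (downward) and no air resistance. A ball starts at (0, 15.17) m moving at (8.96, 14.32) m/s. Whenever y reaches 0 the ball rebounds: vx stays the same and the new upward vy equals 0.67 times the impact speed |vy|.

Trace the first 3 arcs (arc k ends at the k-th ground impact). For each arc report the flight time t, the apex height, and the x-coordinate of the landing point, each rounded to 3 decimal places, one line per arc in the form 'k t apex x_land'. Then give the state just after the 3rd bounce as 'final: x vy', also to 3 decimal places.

1 3.748 25.632 33.586
2 3.065 11.506 61.046
3 2.053 5.165 79.445
final: 79.445 6.741

Arc 1: start y=15.170, vy=14.320 → t=3.748, apex=25.632, x_land=33.586, impact vy=-22.414
  bounce: vy ← 0.67·22.414 = 15.017
Arc 2: start y=0.000, vy=15.017 → t=3.065, apex=11.506, x_land=61.046, impact vy=-15.017
  bounce: vy ← 0.67·15.017 = 10.062
Arc 3: start y=0.000, vy=10.062 → t=2.053, apex=5.165, x_land=79.445, impact vy=-10.062
  bounce: vy ← 0.67·10.062 = 6.741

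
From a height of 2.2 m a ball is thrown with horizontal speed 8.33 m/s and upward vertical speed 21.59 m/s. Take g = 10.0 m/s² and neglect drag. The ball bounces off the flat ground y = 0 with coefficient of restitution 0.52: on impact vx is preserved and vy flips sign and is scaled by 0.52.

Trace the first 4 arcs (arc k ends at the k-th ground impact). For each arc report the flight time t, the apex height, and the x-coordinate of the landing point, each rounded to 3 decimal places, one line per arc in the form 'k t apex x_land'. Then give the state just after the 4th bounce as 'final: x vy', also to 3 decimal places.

1 4.418 25.506 36.799
2 2.349 6.897 56.365
3 1.221 1.865 66.540
4 0.635 0.504 71.831
final: 71.831 1.651

Arc 1: start y=2.200, vy=21.590 → t=4.418, apex=25.506, x_land=36.799, impact vy=-22.586
  bounce: vy ← 0.52·22.586 = 11.745
Arc 2: start y=0.000, vy=11.745 → t=2.349, apex=6.897, x_land=56.365, impact vy=-11.745
  bounce: vy ← 0.52·11.745 = 6.107
Arc 3: start y=0.000, vy=6.107 → t=1.221, apex=1.865, x_land=66.540, impact vy=-6.107
  bounce: vy ← 0.52·6.107 = 3.176
Arc 4: start y=0.000, vy=3.176 → t=0.635, apex=0.504, x_land=71.831, impact vy=-3.176
  bounce: vy ← 0.52·3.176 = 1.651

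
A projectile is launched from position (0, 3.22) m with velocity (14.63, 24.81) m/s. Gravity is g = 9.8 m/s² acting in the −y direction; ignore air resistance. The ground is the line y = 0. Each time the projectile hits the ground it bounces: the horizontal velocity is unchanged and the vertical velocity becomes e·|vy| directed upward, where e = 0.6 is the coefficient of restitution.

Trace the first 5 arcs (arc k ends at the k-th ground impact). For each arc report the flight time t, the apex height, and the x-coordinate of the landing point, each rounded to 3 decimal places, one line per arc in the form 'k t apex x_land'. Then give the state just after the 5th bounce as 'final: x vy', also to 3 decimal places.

Arc 1: start y=3.220, vy=24.810 → t=5.190, apex=34.625, x_land=75.928, impact vy=-26.051
  bounce: vy ← 0.6·26.051 = 15.631
Arc 2: start y=0.000, vy=15.631 → t=3.190, apex=12.465, x_land=122.596, impact vy=-15.631
  bounce: vy ← 0.6·15.631 = 9.378
Arc 3: start y=0.000, vy=9.378 → t=1.914, apex=4.487, x_land=150.597, impact vy=-9.378
  bounce: vy ← 0.6·9.378 = 5.627
Arc 4: start y=0.000, vy=5.627 → t=1.148, apex=1.615, x_land=167.398, impact vy=-5.627
  bounce: vy ← 0.6·5.627 = 3.376
Arc 5: start y=0.000, vy=3.376 → t=0.689, apex=0.582, x_land=177.478, impact vy=-3.376
  bounce: vy ← 0.6·3.376 = 2.026

1 5.190 34.625 75.928
2 3.190 12.465 122.596
3 1.914 4.487 150.597
4 1.148 1.615 167.398
5 0.689 0.582 177.478
final: 177.478 2.026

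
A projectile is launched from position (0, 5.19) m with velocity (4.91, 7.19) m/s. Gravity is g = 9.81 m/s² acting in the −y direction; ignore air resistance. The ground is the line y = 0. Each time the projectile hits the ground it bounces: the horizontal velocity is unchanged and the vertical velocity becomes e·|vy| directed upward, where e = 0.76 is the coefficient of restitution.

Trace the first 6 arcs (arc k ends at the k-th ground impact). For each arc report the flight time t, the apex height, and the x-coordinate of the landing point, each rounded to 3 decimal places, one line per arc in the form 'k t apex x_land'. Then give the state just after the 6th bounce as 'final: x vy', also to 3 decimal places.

Arc 1: start y=5.190, vy=7.190 → t=1.996, apex=7.825, x_land=9.800, impact vy=-12.390
  bounce: vy ← 0.76·12.390 = 9.417
Arc 2: start y=0.000, vy=9.417 → t=1.920, apex=4.520, x_land=19.227, impact vy=-9.417
  bounce: vy ← 0.76·9.417 = 7.157
Arc 3: start y=0.000, vy=7.157 → t=1.459, apex=2.611, x_land=26.391, impact vy=-7.157
  bounce: vy ← 0.76·7.157 = 5.439
Arc 4: start y=0.000, vy=5.439 → t=1.109, apex=1.508, x_land=31.835, impact vy=-5.439
  bounce: vy ← 0.76·5.439 = 4.134
Arc 5: start y=0.000, vy=4.134 → t=0.843, apex=0.871, x_land=35.973, impact vy=-4.134
  bounce: vy ← 0.76·4.134 = 3.142
Arc 6: start y=0.000, vy=3.142 → t=0.640, apex=0.503, x_land=39.118, impact vy=-3.142
  bounce: vy ← 0.76·3.142 = 2.388

1 1.996 7.825 9.800
2 1.920 4.520 19.227
3 1.459 2.611 26.391
4 1.109 1.508 31.835
5 0.843 0.871 35.973
6 0.640 0.503 39.118
final: 39.118 2.388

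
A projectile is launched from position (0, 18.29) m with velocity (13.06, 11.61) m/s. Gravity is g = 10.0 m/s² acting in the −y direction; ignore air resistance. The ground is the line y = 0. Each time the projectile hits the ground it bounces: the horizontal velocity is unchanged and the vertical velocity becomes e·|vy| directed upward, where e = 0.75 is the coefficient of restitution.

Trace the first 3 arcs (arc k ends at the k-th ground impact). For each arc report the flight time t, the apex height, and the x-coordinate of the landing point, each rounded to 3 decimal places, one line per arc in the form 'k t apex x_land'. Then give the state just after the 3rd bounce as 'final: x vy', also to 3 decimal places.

1 3.398 25.030 44.383
2 3.356 14.079 88.213
3 2.517 7.920 121.086
final: 121.086 9.439

Arc 1: start y=18.290, vy=11.610 → t=3.398, apex=25.030, x_land=44.383, impact vy=-22.374
  bounce: vy ← 0.75·22.374 = 16.780
Arc 2: start y=0.000, vy=16.780 → t=3.356, apex=14.079, x_land=88.213, impact vy=-16.780
  bounce: vy ← 0.75·16.780 = 12.585
Arc 3: start y=0.000, vy=12.585 → t=2.517, apex=7.920, x_land=121.086, impact vy=-12.585
  bounce: vy ← 0.75·12.585 = 9.439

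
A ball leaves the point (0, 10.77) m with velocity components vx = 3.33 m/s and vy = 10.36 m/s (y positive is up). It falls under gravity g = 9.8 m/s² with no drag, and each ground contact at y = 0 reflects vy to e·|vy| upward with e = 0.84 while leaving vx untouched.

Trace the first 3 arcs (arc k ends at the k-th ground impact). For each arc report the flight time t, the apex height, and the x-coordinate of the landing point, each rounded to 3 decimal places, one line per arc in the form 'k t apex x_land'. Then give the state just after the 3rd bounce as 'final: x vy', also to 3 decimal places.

1 2.878 16.246 9.584
2 3.059 11.463 19.770
3 2.570 8.088 28.327
final: 28.327 10.576

Arc 1: start y=10.770, vy=10.360 → t=2.878, apex=16.246, x_land=9.584, impact vy=-17.844
  bounce: vy ← 0.84·17.844 = 14.989
Arc 2: start y=0.000, vy=14.989 → t=3.059, apex=11.463, x_land=19.770, impact vy=-14.989
  bounce: vy ← 0.84·14.989 = 12.591
Arc 3: start y=0.000, vy=12.591 → t=2.570, apex=8.088, x_land=28.327, impact vy=-12.591
  bounce: vy ← 0.84·12.591 = 10.576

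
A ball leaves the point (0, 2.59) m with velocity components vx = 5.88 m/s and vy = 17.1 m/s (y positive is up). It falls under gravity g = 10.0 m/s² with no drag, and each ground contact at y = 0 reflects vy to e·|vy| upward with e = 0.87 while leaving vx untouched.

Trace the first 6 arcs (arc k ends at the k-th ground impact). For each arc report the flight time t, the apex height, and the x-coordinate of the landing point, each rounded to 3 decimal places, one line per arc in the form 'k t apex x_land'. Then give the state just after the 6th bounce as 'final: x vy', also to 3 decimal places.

Arc 1: start y=2.590, vy=17.100 → t=3.565, apex=17.211, x_land=20.964, impact vy=-18.553
  bounce: vy ← 0.87·18.553 = 16.141
Arc 2: start y=0.000, vy=16.141 → t=3.228, apex=13.027, x_land=39.946, impact vy=-16.141
  bounce: vy ← 0.87·16.141 = 14.043
Arc 3: start y=0.000, vy=14.043 → t=2.809, apex=9.860, x_land=56.460, impact vy=-14.043
  bounce: vy ← 0.87·14.043 = 12.217
Arc 4: start y=0.000, vy=12.217 → t=2.443, apex=7.463, x_land=70.827, impact vy=-12.217
  bounce: vy ← 0.87·12.217 = 10.629
Arc 5: start y=0.000, vy=10.629 → t=2.126, apex=5.649, x_land=83.327, impact vy=-10.629
  bounce: vy ← 0.87·10.629 = 9.247
Arc 6: start y=0.000, vy=9.247 → t=1.849, apex=4.275, x_land=94.202, impact vy=-9.247
  bounce: vy ← 0.87·9.247 = 8.045

1 3.565 17.211 20.964
2 3.228 13.027 39.946
3 2.809 9.860 56.460
4 2.443 7.463 70.827
5 2.126 5.649 83.327
6 1.849 4.275 94.202
final: 94.202 8.045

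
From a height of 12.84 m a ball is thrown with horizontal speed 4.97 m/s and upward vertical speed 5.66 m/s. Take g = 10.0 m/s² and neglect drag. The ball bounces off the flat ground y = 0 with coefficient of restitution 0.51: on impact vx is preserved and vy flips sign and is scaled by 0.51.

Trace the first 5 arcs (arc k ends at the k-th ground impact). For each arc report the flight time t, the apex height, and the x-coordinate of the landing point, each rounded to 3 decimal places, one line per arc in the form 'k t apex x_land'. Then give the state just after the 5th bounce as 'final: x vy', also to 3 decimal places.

Arc 1: start y=12.840, vy=5.660 → t=2.266, apex=14.442, x_land=11.260, impact vy=-16.995
  bounce: vy ← 0.51·16.995 = 8.668
Arc 2: start y=0.000, vy=8.668 → t=1.734, apex=3.756, x_land=19.875, impact vy=-8.668
  bounce: vy ← 0.51·8.668 = 4.420
Arc 3: start y=0.000, vy=4.420 → t=0.884, apex=0.977, x_land=24.269, impact vy=-4.420
  bounce: vy ← 0.51·4.420 = 2.254
Arc 4: start y=0.000, vy=2.254 → t=0.451, apex=0.254, x_land=26.510, impact vy=-2.254
  bounce: vy ← 0.51·2.254 = 1.150
Arc 5: start y=0.000, vy=1.150 → t=0.230, apex=0.066, x_land=27.653, impact vy=-1.150
  bounce: vy ← 0.51·1.150 = 0.586

1 2.266 14.442 11.260
2 1.734 3.756 19.875
3 0.884 0.977 24.269
4 0.451 0.254 26.510
5 0.230 0.066 27.653
final: 27.653 0.586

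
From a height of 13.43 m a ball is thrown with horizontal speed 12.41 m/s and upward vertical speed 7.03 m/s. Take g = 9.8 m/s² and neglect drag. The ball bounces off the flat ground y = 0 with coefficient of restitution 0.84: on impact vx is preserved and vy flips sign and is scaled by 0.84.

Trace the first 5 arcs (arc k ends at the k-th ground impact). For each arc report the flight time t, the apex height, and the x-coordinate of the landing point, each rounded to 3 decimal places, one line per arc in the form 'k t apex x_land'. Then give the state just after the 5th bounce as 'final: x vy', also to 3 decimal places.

Arc 1: start y=13.430, vy=7.030 → t=2.522, apex=15.951, x_land=31.293, impact vy=-17.682
  bounce: vy ← 0.84·17.682 = 14.853
Arc 2: start y=0.000, vy=14.853 → t=3.031, apex=11.255, x_land=68.910, impact vy=-14.853
  bounce: vy ← 0.84·14.853 = 12.476
Arc 3: start y=0.000, vy=12.476 → t=2.546, apex=7.942, x_land=100.508, impact vy=-12.476
  bounce: vy ← 0.84·12.476 = 10.480
Arc 4: start y=0.000, vy=10.480 → t=2.139, apex=5.604, x_land=127.051, impact vy=-10.480
  bounce: vy ← 0.84·10.480 = 8.803
Arc 5: start y=0.000, vy=8.803 → t=1.797, apex=3.954, x_land=149.347, impact vy=-8.803
  bounce: vy ← 0.84·8.803 = 7.395

1 2.522 15.951 31.293
2 3.031 11.255 68.910
3 2.546 7.942 100.508
4 2.139 5.604 127.051
5 1.797 3.954 149.347
final: 149.347 7.395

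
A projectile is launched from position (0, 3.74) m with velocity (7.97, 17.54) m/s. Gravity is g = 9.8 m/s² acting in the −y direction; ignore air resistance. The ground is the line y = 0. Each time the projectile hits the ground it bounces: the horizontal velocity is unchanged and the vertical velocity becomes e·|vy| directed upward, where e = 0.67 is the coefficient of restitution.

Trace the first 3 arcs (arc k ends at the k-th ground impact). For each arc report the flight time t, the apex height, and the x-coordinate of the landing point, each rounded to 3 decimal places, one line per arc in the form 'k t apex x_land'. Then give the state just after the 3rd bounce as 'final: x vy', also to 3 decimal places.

1 3.781 19.437 30.138
2 2.669 8.725 51.408
3 1.788 3.917 65.660
final: 65.660 5.870

Arc 1: start y=3.740, vy=17.540 → t=3.781, apex=19.437, x_land=30.138, impact vy=-19.518
  bounce: vy ← 0.67·19.518 = 13.077
Arc 2: start y=0.000, vy=13.077 → t=2.669, apex=8.725, x_land=51.408, impact vy=-13.077
  bounce: vy ← 0.67·13.077 = 8.762
Arc 3: start y=0.000, vy=8.762 → t=1.788, apex=3.917, x_land=65.660, impact vy=-8.762
  bounce: vy ← 0.67·8.762 = 5.870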